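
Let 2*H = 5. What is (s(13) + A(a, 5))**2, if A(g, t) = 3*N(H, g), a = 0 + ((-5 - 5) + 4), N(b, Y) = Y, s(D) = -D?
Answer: 961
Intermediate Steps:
H = 5/2 (H = (1/2)*5 = 5/2 ≈ 2.5000)
a = -6 (a = 0 + (-10 + 4) = 0 - 6 = -6)
A(g, t) = 3*g
(s(13) + A(a, 5))**2 = (-1*13 + 3*(-6))**2 = (-13 - 18)**2 = (-31)**2 = 961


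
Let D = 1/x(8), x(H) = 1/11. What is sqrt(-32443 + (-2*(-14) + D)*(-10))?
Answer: I*sqrt(32833) ≈ 181.2*I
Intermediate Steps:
x(H) = 1/11
D = 11 (D = 1/(1/11) = 11)
sqrt(-32443 + (-2*(-14) + D)*(-10)) = sqrt(-32443 + (-2*(-14) + 11)*(-10)) = sqrt(-32443 + (28 + 11)*(-10)) = sqrt(-32443 + 39*(-10)) = sqrt(-32443 - 390) = sqrt(-32833) = I*sqrt(32833)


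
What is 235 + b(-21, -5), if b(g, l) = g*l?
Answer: 340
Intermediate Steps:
235 + b(-21, -5) = 235 - 21*(-5) = 235 + 105 = 340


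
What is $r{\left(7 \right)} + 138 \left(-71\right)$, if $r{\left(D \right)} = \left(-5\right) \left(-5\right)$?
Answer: $-9773$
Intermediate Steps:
$r{\left(D \right)} = 25$
$r{\left(7 \right)} + 138 \left(-71\right) = 25 + 138 \left(-71\right) = 25 - 9798 = -9773$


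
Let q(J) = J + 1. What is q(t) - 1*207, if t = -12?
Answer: -218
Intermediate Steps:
q(J) = 1 + J
q(t) - 1*207 = (1 - 12) - 1*207 = -11 - 207 = -218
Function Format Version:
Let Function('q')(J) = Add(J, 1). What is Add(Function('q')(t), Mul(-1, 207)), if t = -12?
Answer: -218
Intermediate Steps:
Function('q')(J) = Add(1, J)
Add(Function('q')(t), Mul(-1, 207)) = Add(Add(1, -12), Mul(-1, 207)) = Add(-11, -207) = -218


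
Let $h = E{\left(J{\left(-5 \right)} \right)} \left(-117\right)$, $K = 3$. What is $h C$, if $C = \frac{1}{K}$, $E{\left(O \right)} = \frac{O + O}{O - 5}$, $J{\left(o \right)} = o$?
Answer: $-39$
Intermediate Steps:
$E{\left(O \right)} = \frac{2 O}{-5 + O}$
$C = \frac{1}{3} \approx 0.33333$
$h = -117$ ($h = 2 \left(-5\right) \frac{1}{-5 - 5} \left(-117\right) = 2 \left(-5\right) \frac{1}{-10} \left(-117\right) = 2 \left(-5\right) \left(- \frac{1}{10}\right) \left(-117\right) = 1 \left(-117\right) = -117$)
$h C = \left(-117\right) \frac{1}{3} = -39$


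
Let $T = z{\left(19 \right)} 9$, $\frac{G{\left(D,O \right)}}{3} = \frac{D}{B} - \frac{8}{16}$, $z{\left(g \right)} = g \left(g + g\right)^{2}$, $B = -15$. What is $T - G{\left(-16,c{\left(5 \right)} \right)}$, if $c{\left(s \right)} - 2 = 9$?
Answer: $\frac{2469223}{10} \approx 2.4692 \cdot 10^{5}$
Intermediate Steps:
$c{\left(s \right)} = 11$ ($c{\left(s \right)} = 2 + 9 = 11$)
$z{\left(g \right)} = 4 g^{3}$ ($z{\left(g \right)} = g \left(2 g\right)^{2} = g 4 g^{2} = 4 g^{3}$)
$G{\left(D,O \right)} = - \frac{3}{2} - \frac{D}{5}$ ($G{\left(D,O \right)} = 3 \left(\frac{D}{-15} - \frac{8}{16}\right) = 3 \left(D \left(- \frac{1}{15}\right) - \frac{1}{2}\right) = 3 \left(- \frac{D}{15} - \frac{1}{2}\right) = 3 \left(- \frac{1}{2} - \frac{D}{15}\right) = - \frac{3}{2} - \frac{D}{5}$)
$T = 246924$ ($T = 4 \cdot 19^{3} \cdot 9 = 4 \cdot 6859 \cdot 9 = 27436 \cdot 9 = 246924$)
$T - G{\left(-16,c{\left(5 \right)} \right)} = 246924 - \left(- \frac{3}{2} - - \frac{16}{5}\right) = 246924 - \left(- \frac{3}{2} + \frac{16}{5}\right) = 246924 - \frac{17}{10} = \frac{2469223}{10}$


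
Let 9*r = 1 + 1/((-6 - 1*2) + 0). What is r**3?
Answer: 343/373248 ≈ 0.00091896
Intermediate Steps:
r = 7/72 (r = (1 + 1/((-6 - 1*2) + 0))/9 = (1 + 1/((-6 - 2) + 0))/9 = (1 + 1/(-8 + 0))/9 = (1 + 1/(-8))/9 = (1 - 1/8)/9 = (1/9)*(7/8) = 7/72 ≈ 0.097222)
r**3 = (7/72)**3 = 343/373248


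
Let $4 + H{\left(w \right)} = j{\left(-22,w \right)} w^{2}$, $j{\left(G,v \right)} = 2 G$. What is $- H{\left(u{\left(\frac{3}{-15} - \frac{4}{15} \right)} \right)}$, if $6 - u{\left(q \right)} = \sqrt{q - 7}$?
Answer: $\frac{18892}{15} - \frac{704 i \sqrt{105}}{5} \approx 1259.5 - 1442.8 i$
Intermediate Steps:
$u{\left(q \right)} = 6 - \sqrt{-7 + q}$ ($u{\left(q \right)} = 6 - \sqrt{q - 7} = 6 - \sqrt{-7 + q}$)
$H{\left(w \right)} = -4 - 44 w^{2}$ ($H{\left(w \right)} = -4 + 2 \left(-22\right) w^{2} = -4 - 44 w^{2}$)
$- H{\left(u{\left(\frac{3}{-15} - \frac{4}{15} \right)} \right)} = - (-4 - 44 \left(6 - \sqrt{-7 + \left(\frac{3}{-15} - \frac{4}{15}\right)}\right)^{2}) = - (-4 - 44 \left(6 - \sqrt{-7 + \left(3 \left(- \frac{1}{15}\right) - \frac{4}{15}\right)}\right)^{2}) = - (-4 - 44 \left(6 - \sqrt{-7 - \frac{7}{15}}\right)^{2}) = - (-4 - 44 \left(6 - \sqrt{- \frac{112}{15}}\right)^{2}) = - (-4 - 44 \left(6 - \frac{4 i \sqrt{105}}{15}\right)^{2}) = 4 + 44 \left(6 - \frac{4 i \sqrt{105}}{15}\right)^{2}$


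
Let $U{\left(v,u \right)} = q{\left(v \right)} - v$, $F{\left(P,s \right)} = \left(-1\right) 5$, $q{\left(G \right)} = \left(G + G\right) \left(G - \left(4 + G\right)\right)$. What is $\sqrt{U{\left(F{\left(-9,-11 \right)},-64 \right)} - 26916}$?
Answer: $13 i \sqrt{159} \approx 163.92 i$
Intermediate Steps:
$q{\left(G \right)} = - 8 G$ ($q{\left(G \right)} = 2 G \left(-4\right) = - 8 G$)
$F{\left(P,s \right)} = -5$
$U{\left(v,u \right)} = - 9 v$ ($U{\left(v,u \right)} = - 8 v - v = - 9 v$)
$\sqrt{U{\left(F{\left(-9,-11 \right)},-64 \right)} - 26916} = \sqrt{\left(-9\right) \left(-5\right) - 26916} = \sqrt{45 - 26916} = \sqrt{-26871} = 13 i \sqrt{159}$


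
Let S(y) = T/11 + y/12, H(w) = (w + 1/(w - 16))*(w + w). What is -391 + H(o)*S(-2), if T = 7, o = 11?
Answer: -1397/5 ≈ -279.40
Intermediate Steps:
H(w) = 2*w*(w + 1/(-16 + w)) (H(w) = (w + 1/(-16 + w))*(2*w) = 2*w*(w + 1/(-16 + w)))
S(y) = 7/11 + y/12
-391 + H(o)*S(-2) = -391 + (2*11*(1 + 11² - 16*11)/(-16 + 11))*(7/11 + (1/12)*(-2)) = -391 + (2*11*(1 + 121 - 176)/(-5))*(7/11 - ⅙) = -391 + (2*11*(-⅕)*(-54))*(31/66) = -391 + (1188/5)*(31/66) = -391 + 558/5 = -1397/5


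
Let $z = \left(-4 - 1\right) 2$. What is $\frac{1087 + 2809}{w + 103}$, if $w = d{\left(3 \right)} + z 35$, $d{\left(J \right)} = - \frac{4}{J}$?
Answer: $- \frac{11688}{745} \approx -15.689$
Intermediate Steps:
$z = -10$ ($z = \left(-5\right) 2 = -10$)
$w = - \frac{1054}{3}$ ($w = - \frac{4}{3} - 350 = - \frac{1054}{3} \approx -351.33$)
$\frac{1087 + 2809}{w + 103} = \frac{1087 + 2809}{- \frac{1054}{3} + 103} = \frac{3896}{- \frac{745}{3}} = 3896 \left(- \frac{3}{745}\right) = - \frac{11688}{745}$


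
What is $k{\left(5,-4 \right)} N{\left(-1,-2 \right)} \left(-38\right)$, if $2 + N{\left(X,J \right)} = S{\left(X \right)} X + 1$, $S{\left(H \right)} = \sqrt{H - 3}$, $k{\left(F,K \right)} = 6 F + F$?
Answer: $1330 + 2660 i \approx 1330.0 + 2660.0 i$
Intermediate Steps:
$k{\left(F,K \right)} = 7 F$
$S{\left(H \right)} = \sqrt{-3 + H}$
$N{\left(X,J \right)} = -1 + X \sqrt{-3 + X}$ ($N{\left(X,J \right)} = -2 + \left(\sqrt{-3 + X} X + 1\right) = -2 + \left(X \sqrt{-3 + X} + 1\right) = -2 + \left(1 + X \sqrt{-3 + X}\right) = -1 + X \sqrt{-3 + X}$)
$k{\left(5,-4 \right)} N{\left(-1,-2 \right)} \left(-38\right) = 7 \cdot 5 \left(-1 - \sqrt{-3 - 1}\right) \left(-38\right) = 35 \left(-1 - \sqrt{-4}\right) \left(-38\right) = 35 \left(-1 - 2 i\right) \left(-38\right) = \left(-35 - 70 i\right) \left(-38\right) = 1330 + 2660 i$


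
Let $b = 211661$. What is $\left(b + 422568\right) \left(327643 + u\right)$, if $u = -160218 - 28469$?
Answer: $88129924924$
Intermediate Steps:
$u = -188687$
$\left(b + 422568\right) \left(327643 + u\right) = \left(211661 + 422568\right) \left(327643 - 188687\right) = 634229 \cdot 138956 = 88129924924$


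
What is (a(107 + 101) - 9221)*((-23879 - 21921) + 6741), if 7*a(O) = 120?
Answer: 2516454193/7 ≈ 3.5949e+8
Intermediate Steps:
a(O) = 120/7 (a(O) = (⅐)*120 = 120/7)
(a(107 + 101) - 9221)*((-23879 - 21921) + 6741) = (120/7 - 9221)*((-23879 - 21921) + 6741) = -64427*(-45800 + 6741)/7 = -64427/7*(-39059) = 2516454193/7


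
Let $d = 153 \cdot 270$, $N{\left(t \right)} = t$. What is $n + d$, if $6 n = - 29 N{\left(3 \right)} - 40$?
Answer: $\frac{247733}{6} \approx 41289.0$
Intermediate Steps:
$d = 41310$
$n = - \frac{127}{6}$ ($n = \frac{\left(-29\right) 3 - 40}{6} = \frac{-87 - 40}{6} = \frac{1}{6} \left(-127\right) = - \frac{127}{6} \approx -21.167$)
$n + d = - \frac{127}{6} + 41310 = \frac{247733}{6}$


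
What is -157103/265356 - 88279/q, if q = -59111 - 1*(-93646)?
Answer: -28850914429/9164069460 ≈ -3.1483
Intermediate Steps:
q = 34535 (q = -59111 + 93646 = 34535)
-157103/265356 - 88279/q = -157103/265356 - 88279/34535 = -28850914429/9164069460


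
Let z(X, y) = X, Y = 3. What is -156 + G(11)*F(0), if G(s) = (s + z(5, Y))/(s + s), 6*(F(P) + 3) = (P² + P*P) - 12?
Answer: -1756/11 ≈ -159.64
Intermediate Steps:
F(P) = -5 + P²/3 (F(P) = -3 + ((P² + P*P) - 12)/6 = -3 + ((P² + P²) - 12)/6 = -3 + (2*P² - 12)/6 = -3 + (-12 + 2*P²)/6 = -3 + (-2 + P²/3) = -5 + P²/3)
G(s) = (5 + s)/(2*s) (G(s) = (s + 5)/(s + s) = (5 + s)/((2*s)) = (5 + s)*(1/(2*s)) = (5 + s)/(2*s))
-156 + G(11)*F(0) = -156 + ((½)*(5 + 11)/11)*(-5 + (⅓)*0²) = -156 + ((½)*(1/11)*16)*(-5 + (⅓)*0) = -156 + 8*(-5 + 0)/11 = -156 + (8/11)*(-5) = -156 - 40/11 = -1756/11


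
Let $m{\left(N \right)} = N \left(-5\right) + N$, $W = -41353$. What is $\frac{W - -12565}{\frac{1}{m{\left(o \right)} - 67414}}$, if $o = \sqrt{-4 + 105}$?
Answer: $1940714232 + 115152 \sqrt{101} \approx 1.9419 \cdot 10^{9}$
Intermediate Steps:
$o = \sqrt{101} \approx 10.05$
$m{\left(N \right)} = - 4 N$ ($m{\left(N \right)} = - 5 N + N = - 4 N$)
$\frac{W - -12565}{\frac{1}{m{\left(o \right)} - 67414}} = \frac{-41353 - -12565}{\frac{1}{- 4 \sqrt{101} - 67414}} = \frac{-41353 + 12565}{\frac{1}{-67414 - 4 \sqrt{101}}} = - 28788 \left(-67414 - 4 \sqrt{101}\right) = 1940714232 + 115152 \sqrt{101}$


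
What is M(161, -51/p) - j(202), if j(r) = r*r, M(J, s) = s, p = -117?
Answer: -1591339/39 ≈ -40804.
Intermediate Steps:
j(r) = r²
M(161, -51/p) - j(202) = -51/(-117) - 1*202² = -51*(-1/117) - 1*40804 = 17/39 - 40804 = -1591339/39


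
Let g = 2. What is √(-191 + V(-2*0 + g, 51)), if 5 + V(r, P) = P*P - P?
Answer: √2354 ≈ 48.518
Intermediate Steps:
V(r, P) = -5 + P² - P (V(r, P) = -5 + (P*P - P) = -5 + (P² - P) = -5 + P² - P)
√(-191 + V(-2*0 + g, 51)) = √(-191 + (-5 + 51² - 1*51)) = √(-191 + (-5 + 2601 - 51)) = √(-191 + 2545) = √2354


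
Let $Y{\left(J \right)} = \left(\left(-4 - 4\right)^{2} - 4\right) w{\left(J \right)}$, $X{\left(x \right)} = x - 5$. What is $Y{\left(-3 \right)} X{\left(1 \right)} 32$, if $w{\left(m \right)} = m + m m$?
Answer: $-46080$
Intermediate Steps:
$X{\left(x \right)} = -5 + x$ ($X{\left(x \right)} = x - 5 = -5 + x$)
$w{\left(m \right)} = m + m^{2}$
$Y{\left(J \right)} = 60 J \left(1 + J\right)$ ($Y{\left(J \right)} = \left(\left(-4 - 4\right)^{2} - 4\right) J \left(1 + J\right) = \left(\left(-8\right)^{2} - 4\right) J \left(1 + J\right) = \left(64 - 4\right) J \left(1 + J\right) = 60 J \left(1 + J\right)$)
$Y{\left(-3 \right)} X{\left(1 \right)} 32 = 60 \left(-3\right) \left(1 - 3\right) \left(-5 + 1\right) 32 = 60 \left(-3\right) \left(-2\right) \left(-4\right) 32 = 360 \left(-4\right) 32 = \left(-1440\right) 32 = -46080$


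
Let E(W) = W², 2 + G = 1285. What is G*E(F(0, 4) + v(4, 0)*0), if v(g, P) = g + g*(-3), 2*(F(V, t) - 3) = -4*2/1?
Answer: 1283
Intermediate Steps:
F(V, t) = -1 (F(V, t) = 3 + (-4*2/1)/2 = 3 + (-8*1)/2 = 3 + (½)*(-8) = 3 - 4 = -1)
v(g, P) = -2*g (v(g, P) = g - 3*g = -2*g)
G = 1283 (G = -2 + 1285 = 1283)
G*E(F(0, 4) + v(4, 0)*0) = 1283*(-1 - 2*4*0)² = 1283*(-1 - 8*0)² = 1283*(-1 + 0)² = 1283*(-1)² = 1283*1 = 1283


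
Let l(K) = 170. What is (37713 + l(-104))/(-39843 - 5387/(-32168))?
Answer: -1218620344/1281664237 ≈ -0.95081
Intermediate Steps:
(37713 + l(-104))/(-39843 - 5387/(-32168)) = (37713 + 170)/(-39843 - 5387/(-32168)) = 37883/(-39843 - 5387*(-1/32168)) = 37883/(-39843 + 5387/32168) = 37883/(-1281664237/32168) = 37883*(-32168/1281664237) = -1218620344/1281664237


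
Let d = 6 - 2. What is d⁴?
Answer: 256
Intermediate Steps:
d = 4
d⁴ = 4⁴ = 256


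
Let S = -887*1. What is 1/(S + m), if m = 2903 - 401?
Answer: 1/1615 ≈ 0.00061920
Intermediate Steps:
m = 2502
S = -887
1/(S + m) = 1/(-887 + 2502) = 1/1615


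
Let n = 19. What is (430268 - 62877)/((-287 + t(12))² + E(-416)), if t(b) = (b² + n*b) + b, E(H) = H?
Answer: 367391/8993 ≈ 40.853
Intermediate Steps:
t(b) = b² + 20*b (t(b) = (b² + 19*b) + b = b² + 20*b)
(430268 - 62877)/((-287 + t(12))² + E(-416)) = (430268 - 62877)/((-287 + 12*(20 + 12))² - 416) = 367391/((-287 + 12*32)² - 416) = 367391/((-287 + 384)² - 416) = 367391/(97² - 416) = 367391/(9409 - 416) = 367391/8993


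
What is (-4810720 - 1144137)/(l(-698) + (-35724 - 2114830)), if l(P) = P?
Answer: 5954857/2151252 ≈ 2.7681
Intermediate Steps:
(-4810720 - 1144137)/(l(-698) + (-35724 - 2114830)) = (-4810720 - 1144137)/(-698 + (-35724 - 2114830)) = -5954857/(-698 - 2150554) = -5954857/(-2151252) = -5954857*(-1/2151252) = 5954857/2151252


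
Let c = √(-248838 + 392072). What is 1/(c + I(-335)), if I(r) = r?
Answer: 335/31009 + √143234/31009 ≈ 0.023008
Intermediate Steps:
c = √143234 ≈ 378.46
1/(c + I(-335)) = 1/(√143234 - 335) = 1/(-335 + √143234)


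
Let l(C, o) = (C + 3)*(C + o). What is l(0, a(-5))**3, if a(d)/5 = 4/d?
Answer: -1728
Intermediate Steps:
a(d) = 20/d (a(d) = 5*(4/d) = 20/d)
l(C, o) = (3 + C)*(C + o)
l(0, a(-5))**3 = (0**2 + 3*0 + 3*(20/(-5)) + 0*(20/(-5)))**3 = (0 + 0 + 3*(20*(-1/5)) + 0*(20*(-1/5)))**3 = (0 + 0 + 3*(-4) + 0*(-4))**3 = (0 + 0 - 12 + 0)**3 = (-12)**3 = -1728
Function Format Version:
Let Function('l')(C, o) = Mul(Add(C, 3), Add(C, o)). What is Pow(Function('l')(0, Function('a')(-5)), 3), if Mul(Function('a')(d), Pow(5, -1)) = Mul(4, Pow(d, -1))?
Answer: -1728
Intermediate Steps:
Function('a')(d) = Mul(20, Pow(d, -1)) (Function('a')(d) = Mul(5, Mul(4, Pow(d, -1))) = Mul(20, Pow(d, -1)))
Function('l')(C, o) = Mul(Add(3, C), Add(C, o))
Pow(Function('l')(0, Function('a')(-5)), 3) = Pow(Add(Pow(0, 2), Mul(3, 0), Mul(3, Mul(20, Pow(-5, -1))), Mul(0, Mul(20, Pow(-5, -1)))), 3) = Pow(Add(0, 0, Mul(3, Mul(20, Rational(-1, 5))), Mul(0, Mul(20, Rational(-1, 5)))), 3) = Pow(Add(0, 0, Mul(3, -4), Mul(0, -4)), 3) = Pow(Add(0, 0, -12, 0), 3) = Pow(-12, 3) = -1728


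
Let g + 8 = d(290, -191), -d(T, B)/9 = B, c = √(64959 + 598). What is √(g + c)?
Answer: √(1711 + √65557) ≈ 44.351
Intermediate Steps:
c = √65557 ≈ 256.04
d(T, B) = -9*B
g = 1711 (g = -8 - 9*(-191) = -8 + 1719 = 1711)
√(g + c) = √(1711 + √65557)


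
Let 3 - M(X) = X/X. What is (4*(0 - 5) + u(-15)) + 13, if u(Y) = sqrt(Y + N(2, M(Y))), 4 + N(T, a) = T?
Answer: -7 + I*sqrt(17) ≈ -7.0 + 4.1231*I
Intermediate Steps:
M(X) = 2 (M(X) = 3 - X/X = 3 - 1*1 = 3 - 1 = 2)
N(T, a) = -4 + T
u(Y) = sqrt(-2 + Y) (u(Y) = sqrt(Y + (-4 + 2)) = sqrt(Y - 2) = sqrt(-2 + Y))
(4*(0 - 5) + u(-15)) + 13 = (4*(0 - 5) + sqrt(-2 - 15)) + 13 = (4*(-5) + sqrt(-17)) + 13 = (-20 + I*sqrt(17)) + 13 = -7 + I*sqrt(17)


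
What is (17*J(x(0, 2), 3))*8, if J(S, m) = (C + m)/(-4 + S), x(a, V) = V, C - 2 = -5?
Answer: 0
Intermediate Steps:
C = -3 (C = 2 - 5 = -3)
J(S, m) = (-3 + m)/(-4 + S)
(17*J(x(0, 2), 3))*8 = (17*((-3 + 3)/(-4 + 2)))*8 = (17*(0/(-2)))*8 = (17*(-½*0))*8 = (17*0)*8 = 0*8 = 0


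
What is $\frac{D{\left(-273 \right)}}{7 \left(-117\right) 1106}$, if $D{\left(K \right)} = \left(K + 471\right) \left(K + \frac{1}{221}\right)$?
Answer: $\frac{663652}{11121383} \approx 0.059673$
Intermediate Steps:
$D{\left(K \right)} = \left(471 + K\right) \left(\frac{1}{221} + K\right)$ ($D{\left(K \right)} = \left(471 + K\right) \left(K + \frac{1}{221}\right) = \left(471 + K\right) \left(\frac{1}{221} + K\right)$)
$\frac{D{\left(-273 \right)}}{7 \left(-117\right) 1106} = \frac{\frac{471}{221} + \left(-273\right)^{2} + \frac{104092}{221} \left(-273\right)}{7 \left(-117\right) 1106} = \frac{\frac{471}{221} + 74529 - \frac{2185932}{17}}{\left(-819\right) 1106} = - \frac{11945736}{221 \left(-905814\right)} = \left(- \frac{11945736}{221}\right) \left(- \frac{1}{905814}\right) = \frac{663652}{11121383}$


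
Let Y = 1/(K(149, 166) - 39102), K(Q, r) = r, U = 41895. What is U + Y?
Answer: 1631223719/38936 ≈ 41895.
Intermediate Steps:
Y = -1/38936 (Y = 1/(166 - 39102) = 1/(-38936) = -1/38936 ≈ -2.5683e-5)
U + Y = 41895 - 1/38936 = 1631223719/38936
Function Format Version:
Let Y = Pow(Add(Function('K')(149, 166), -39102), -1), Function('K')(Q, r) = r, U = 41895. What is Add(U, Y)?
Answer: Rational(1631223719, 38936) ≈ 41895.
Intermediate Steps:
Y = Rational(-1, 38936) (Y = Pow(Add(166, -39102), -1) = Pow(-38936, -1) = Rational(-1, 38936) ≈ -2.5683e-5)
Add(U, Y) = Add(41895, Rational(-1, 38936)) = Rational(1631223719, 38936)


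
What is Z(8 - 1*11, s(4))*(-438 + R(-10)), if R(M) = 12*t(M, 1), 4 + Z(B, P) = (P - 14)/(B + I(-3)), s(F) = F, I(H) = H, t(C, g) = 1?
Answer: 994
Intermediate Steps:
Z(B, P) = -4 + (-14 + P)/(-3 + B) (Z(B, P) = -4 + (P - 14)/(B - 3) = -4 + (-14 + P)/(-3 + B))
R(M) = 12 (R(M) = 12*1 = 12)
Z(8 - 1*11, s(4))*(-438 + R(-10)) = ((-2 + 4 - 4*(8 - 1*11))/(-3 + (8 - 1*11)))*(-438 + 12) = ((-2 + 4 - 4*(8 - 11))/(-3 + (8 - 11)))*(-426) = ((-2 + 4 - 4*(-3))/(-3 - 3))*(-426) = ((-2 + 4 + 12)/(-6))*(-426) = -⅙*14*(-426) = -7/3*(-426) = 994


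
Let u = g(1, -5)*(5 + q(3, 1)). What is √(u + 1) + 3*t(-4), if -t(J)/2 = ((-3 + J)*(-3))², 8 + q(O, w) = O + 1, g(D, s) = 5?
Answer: -2646 + √6 ≈ -2643.6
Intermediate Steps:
q(O, w) = -7 + O (q(O, w) = -8 + (O + 1) = -8 + (1 + O) = -7 + O)
t(J) = -2*(9 - 3*J)² (t(J) = -2*9*(-3 + J)² = -2*(9 - 3*J)²)
u = 5 (u = 5*(5 + (-7 + 3)) = 5*(5 - 4) = 5*1 = 5)
√(u + 1) + 3*t(-4) = √(5 + 1) + 3*(-18*(-3 - 4)²) = √6 + 3*(-18*(-7)²) = √6 + 3*(-18*49) = √6 + 3*(-882) = √6 - 2646 = -2646 + √6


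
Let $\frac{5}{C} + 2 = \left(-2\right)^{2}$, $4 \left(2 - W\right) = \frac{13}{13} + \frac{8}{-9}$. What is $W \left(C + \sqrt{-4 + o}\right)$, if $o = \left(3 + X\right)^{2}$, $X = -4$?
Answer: $\frac{355}{72} + \frac{71 i \sqrt{3}}{36} \approx 4.9306 + 3.416 i$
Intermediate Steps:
$W = \frac{71}{36}$ ($W = 2 - \frac{\frac{13}{13} + \frac{8}{-9}}{4} = 2 - \frac{13 \cdot \frac{1}{13} + 8 \left(- \frac{1}{9}\right)}{4} = 2 - \frac{1 - \frac{8}{9}}{4} = 2 - \frac{1}{36} = \frac{71}{36} \approx 1.9722$)
$C = \frac{5}{2}$ ($C = \frac{5}{-2 + \left(-2\right)^{2}} = \frac{5}{-2 + 4} = \frac{5}{2} \approx 2.5$)
$o = 1$ ($o = \left(3 - 4\right)^{2} = \left(-1\right)^{2} = 1$)
$W \left(C + \sqrt{-4 + o}\right) = \frac{71 \left(\frac{5}{2} + \sqrt{-4 + 1}\right)}{36} = \frac{71 \left(\frac{5}{2} + \sqrt{-3}\right)}{36} = \frac{71 \left(\frac{5}{2} + i \sqrt{3}\right)}{36} = \frac{355}{72} + \frac{71 i \sqrt{3}}{36}$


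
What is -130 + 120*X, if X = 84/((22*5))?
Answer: -422/11 ≈ -38.364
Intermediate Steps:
X = 42/55 (X = 84/110 = 84*(1/110) = 42/55 ≈ 0.76364)
-130 + 120*X = -130 + 120*(42/55) = -130 + 1008/11 = -422/11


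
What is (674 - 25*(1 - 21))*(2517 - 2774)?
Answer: -301718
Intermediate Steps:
(674 - 25*(1 - 21))*(2517 - 2774) = (674 - 25*(-20))*(-257) = (674 + 500)*(-257) = 1174*(-257) = -301718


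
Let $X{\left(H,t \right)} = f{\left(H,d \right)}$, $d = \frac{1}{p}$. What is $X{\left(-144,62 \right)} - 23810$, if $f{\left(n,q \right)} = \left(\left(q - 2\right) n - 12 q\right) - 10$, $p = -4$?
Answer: $-23493$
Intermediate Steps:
$d = - \frac{1}{4}$ ($d = \frac{1}{-4} = - \frac{1}{4} \approx -0.25$)
$f{\left(n,q \right)} = -10 - 12 q + n \left(-2 + q\right)$ ($f{\left(n,q \right)} = \left(\left(-2 + q\right) n - 12 q\right) - 10 = \left(n \left(-2 + q\right) - 12 q\right) - 10 = \left(- 12 q + n \left(-2 + q\right)\right) - 10 = -10 - 12 q + n \left(-2 + q\right)$)
$X{\left(H,t \right)} = -7 - \frac{9 H}{4}$ ($X{\left(H,t \right)} = -10 - -3 - 2 H + H \left(- \frac{1}{4}\right) = -10 + 3 - 2 H - \frac{H}{4} = -7 - \frac{9 H}{4}$)
$X{\left(-144,62 \right)} - 23810 = \left(-7 - -324\right) - 23810 = \left(-7 + 324\right) - 23810 = 317 - 23810 = -23493$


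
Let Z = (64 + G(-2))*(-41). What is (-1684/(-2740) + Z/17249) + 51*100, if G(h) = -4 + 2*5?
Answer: 60264677379/11815565 ≈ 5100.4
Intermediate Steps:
G(h) = 6 (G(h) = -4 + 10 = 6)
Z = -2870 (Z = (64 + 6)*(-41) = 70*(-41) = -2870)
(-1684/(-2740) + Z/17249) + 51*100 = (-1684/(-2740) - 2870/17249) + 51*100 = (-1684*(-1/2740) - 2870*1/17249) + 5100 = (421/685 - 2870/17249) + 5100 = 5295879/11815565 + 5100 = 60264677379/11815565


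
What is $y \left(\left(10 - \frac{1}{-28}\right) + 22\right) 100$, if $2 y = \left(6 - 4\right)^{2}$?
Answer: $\frac{44850}{7} \approx 6407.1$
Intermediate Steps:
$y = 2$ ($y = \frac{\left(6 - 4\right)^{2}}{2} = \frac{2^{2}}{2} = \frac{1}{2} \cdot 4 = 2$)
$y \left(\left(10 - \frac{1}{-28}\right) + 22\right) 100 = 2 \left(\left(10 - \frac{1}{-28}\right) + 22\right) 100 = 2 \left(\left(10 - - \frac{1}{28}\right) + 22\right) 100 = 2 \left(\left(10 + \frac{1}{28}\right) + 22\right) 100 = 2 \left(\frac{281}{28} + 22\right) 100 = 2 \cdot \frac{897}{28} \cdot 100 = \frac{897}{14} \cdot 100 = \frac{44850}{7}$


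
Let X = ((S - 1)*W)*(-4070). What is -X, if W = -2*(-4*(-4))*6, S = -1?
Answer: 1562880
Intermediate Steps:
W = -192 (W = -32*6 = -2*96 = -192)
X = -1562880 (X = ((-1 - 1)*(-192))*(-4070) = -2*(-192)*(-4070) = 384*(-4070) = -1562880)
-X = -1*(-1562880) = 1562880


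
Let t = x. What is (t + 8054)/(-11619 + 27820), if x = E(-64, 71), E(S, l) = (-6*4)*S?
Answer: 9590/16201 ≈ 0.59194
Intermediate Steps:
E(S, l) = -24*S
x = 1536 (x = -24*(-64) = 1536)
t = 1536
(t + 8054)/(-11619 + 27820) = (1536 + 8054)/(-11619 + 27820) = 9590/16201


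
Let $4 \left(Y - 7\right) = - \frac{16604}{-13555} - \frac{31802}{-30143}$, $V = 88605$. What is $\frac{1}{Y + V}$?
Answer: $\frac{817176730}{72412130184001} \approx 1.1285 \cdot 10^{-5}$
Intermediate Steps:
$Y = \frac{6186022351}{817176730}$ ($Y = 7 + \frac{- \frac{16604}{-13555} - \frac{31802}{-30143}}{4} = 7 + \frac{\left(-16604\right) \left(- \frac{1}{13555}\right) - - \frac{31802}{30143}}{4} = 7 + \frac{\frac{16604}{13555} + \frac{31802}{30143}}{4} = 7 + \frac{1}{4} \cdot \frac{931570482}{408588365} = 7 + \frac{465785241}{817176730} = \frac{6186022351}{817176730} \approx 7.57$)
$\frac{1}{Y + V} = \frac{1}{\frac{6186022351}{817176730} + 88605} = \frac{1}{\frac{72412130184001}{817176730}} = \frac{817176730}{72412130184001}$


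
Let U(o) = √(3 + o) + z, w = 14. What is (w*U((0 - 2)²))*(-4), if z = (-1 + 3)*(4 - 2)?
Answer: -224 - 56*√7 ≈ -372.16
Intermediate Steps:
z = 4 (z = 2*2 = 4)
U(o) = 4 + √(3 + o) (U(o) = √(3 + o) + 4 = 4 + √(3 + o))
(w*U((0 - 2)²))*(-4) = (14*(4 + √(3 + (0 - 2)²)))*(-4) = (14*(4 + √(3 + (-2)²)))*(-4) = (14*(4 + √(3 + 4)))*(-4) = (14*(4 + √7))*(-4) = (56 + 14*√7)*(-4) = -224 - 56*√7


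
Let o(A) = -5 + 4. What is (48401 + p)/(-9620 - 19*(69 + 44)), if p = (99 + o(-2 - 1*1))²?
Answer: -58005/11767 ≈ -4.9295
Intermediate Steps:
o(A) = -1
p = 9604 (p = (99 - 1)² = 98² = 9604)
(48401 + p)/(-9620 - 19*(69 + 44)) = (48401 + 9604)/(-9620 - 19*(69 + 44)) = 58005/(-9620 - 19*113) = 58005/(-9620 - 2147) = 58005/(-11767) = 58005*(-1/11767) = -58005/11767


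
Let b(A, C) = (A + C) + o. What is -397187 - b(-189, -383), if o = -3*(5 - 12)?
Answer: -396636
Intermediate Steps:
o = 21 (o = -3*(-7) = 21)
b(A, C) = 21 + A + C (b(A, C) = (A + C) + 21 = 21 + A + C)
-397187 - b(-189, -383) = -397187 - (21 - 189 - 383) = -397187 - 1*(-551) = -397187 + 551 = -396636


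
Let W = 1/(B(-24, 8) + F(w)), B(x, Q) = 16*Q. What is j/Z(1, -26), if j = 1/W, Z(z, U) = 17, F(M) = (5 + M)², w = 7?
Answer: 16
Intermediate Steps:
W = 1/272 (W = 1/(16*8 + (5 + 7)²) = 1/(128 + 12²) = 1/(128 + 144) = 1/272 ≈ 0.0036765)
j = 272 (j = 1/(1/272) = 272)
j/Z(1, -26) = 272/17 = 272*(1/17) = 16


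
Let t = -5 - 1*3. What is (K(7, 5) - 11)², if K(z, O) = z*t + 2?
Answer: 4225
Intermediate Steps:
t = -8 (t = -5 - 3 = -8)
K(z, O) = 2 - 8*z (K(z, O) = z*(-8) + 2 = -8*z + 2 = 2 - 8*z)
(K(7, 5) - 11)² = ((2 - 8*7) - 11)² = ((2 - 56) - 11)² = (-54 - 11)² = (-65)² = 4225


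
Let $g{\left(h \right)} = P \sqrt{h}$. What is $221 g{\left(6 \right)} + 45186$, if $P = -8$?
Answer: $45186 - 1768 \sqrt{6} \approx 40855.0$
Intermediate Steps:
$g{\left(h \right)} = - 8 \sqrt{h}$
$221 g{\left(6 \right)} + 45186 = 221 \left(- 8 \sqrt{6}\right) + 45186 = - 1768 \sqrt{6} + 45186 = 45186 - 1768 \sqrt{6}$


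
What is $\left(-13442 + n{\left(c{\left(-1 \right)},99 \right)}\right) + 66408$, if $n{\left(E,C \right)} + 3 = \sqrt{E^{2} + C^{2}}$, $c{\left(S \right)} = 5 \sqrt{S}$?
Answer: $52963 + 4 \sqrt{611} \approx 53062.0$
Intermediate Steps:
$n{\left(E,C \right)} = -3 + \sqrt{C^{2} + E^{2}}$ ($n{\left(E,C \right)} = -3 + \sqrt{E^{2} + C^{2}} = -3 + \sqrt{C^{2} + E^{2}}$)
$\left(-13442 + n{\left(c{\left(-1 \right)},99 \right)}\right) + 66408 = \left(-13442 - \left(3 - \sqrt{99^{2} + \left(5 \sqrt{-1}\right)^{2}}\right)\right) + 66408 = \left(-13442 - \left(3 - \sqrt{9801 + \left(5 i\right)^{2}}\right)\right) + 66408 = \left(-13442 - \left(3 - \sqrt{9801 - 25}\right)\right) + 66408 = \left(-13442 - \left(3 - \sqrt{9776}\right)\right) + 66408 = \left(-13442 - \left(3 - 4 \sqrt{611}\right)\right) + 66408 = \left(-13445 + 4 \sqrt{611}\right) + 66408 = 52963 + 4 \sqrt{611}$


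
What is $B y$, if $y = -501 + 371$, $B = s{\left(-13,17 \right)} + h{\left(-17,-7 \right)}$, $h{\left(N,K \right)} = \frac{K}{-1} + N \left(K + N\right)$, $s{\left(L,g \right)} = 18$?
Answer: $-56290$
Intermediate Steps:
$h{\left(N,K \right)} = - K + N \left(K + N\right)$ ($h{\left(N,K \right)} = K \left(-1\right) + N \left(K + N\right) = - K + N \left(K + N\right)$)
$B = 433$ ($B = 18 - \left(-126 - 289\right) = 18 + \left(289 + 7 + 119\right) = 18 + 415 = 433$)
$y = -130$
$B y = 433 \left(-130\right) = -56290$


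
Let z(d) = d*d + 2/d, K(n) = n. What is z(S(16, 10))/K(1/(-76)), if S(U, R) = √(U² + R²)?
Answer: -27056 - 76*√89/89 ≈ -27064.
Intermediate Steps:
S(U, R) = √(R² + U²)
z(d) = d² + 2/d
z(S(16, 10))/K(1/(-76)) = ((2 + (√(10² + 16²))³)/(√(10² + 16²)))/(1/(-76)) = ((2 + (√(100 + 256))³)/(√(100 + 256)))/(-1/76) = ((2 + (√356)³)/(√356))*(-76) = ((2 + (2*√89)³)/((2*√89)))*(-76) = ((√89/178)*(2 + 712*√89))*(-76) = (√89*(2 + 712*√89)/178)*(-76) = -38*√89*(2 + 712*√89)/89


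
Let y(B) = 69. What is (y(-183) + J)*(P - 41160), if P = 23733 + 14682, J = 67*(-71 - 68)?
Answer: 25374780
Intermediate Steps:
J = -9313 (J = 67*(-139) = -9313)
P = 38415
(y(-183) + J)*(P - 41160) = (69 - 9313)*(38415 - 41160) = -9244*(-2745) = 25374780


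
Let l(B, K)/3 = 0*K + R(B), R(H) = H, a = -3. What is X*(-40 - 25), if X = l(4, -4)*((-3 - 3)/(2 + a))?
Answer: -4680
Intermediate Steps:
l(B, K) = 3*B (l(B, K) = 3*(0*K + B) = 3*(0 + B) = 3*B)
X = 72 (X = (3*4)*((-3 - 3)/(2 - 3)) = 12*(-6/(-1)) = 12*(-6*(-1)) = 12*6 = 72)
X*(-40 - 25) = 72*(-40 - 25) = 72*(-65) = -4680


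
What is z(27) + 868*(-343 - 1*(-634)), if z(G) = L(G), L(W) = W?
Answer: 252615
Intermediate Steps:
z(G) = G
z(27) + 868*(-343 - 1*(-634)) = 27 + 868*(-343 - 1*(-634)) = 27 + 868*(-343 + 634) = 27 + 868*291 = 27 + 252588 = 252615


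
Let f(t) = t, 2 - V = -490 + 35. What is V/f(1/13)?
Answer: 5941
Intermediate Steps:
V = 457 (V = 2 - (-490 + 35) = 2 - 1*(-455) = 2 + 455 = 457)
V/f(1/13) = 457/(1/13) = 457*13 = 5941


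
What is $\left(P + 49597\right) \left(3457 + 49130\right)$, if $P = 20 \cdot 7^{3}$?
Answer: $2968904259$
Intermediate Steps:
$P = 6860$ ($P = 20 \cdot 343 = 6860$)
$\left(P + 49597\right) \left(3457 + 49130\right) = \left(6860 + 49597\right) \left(3457 + 49130\right) = 56457 \cdot 52587 = 2968904259$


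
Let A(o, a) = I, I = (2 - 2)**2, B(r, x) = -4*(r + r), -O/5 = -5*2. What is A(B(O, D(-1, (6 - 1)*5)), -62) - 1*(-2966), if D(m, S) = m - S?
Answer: 2966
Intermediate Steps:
O = 50 (O = -(-25)*2 = -5*(-10) = 50)
B(r, x) = -8*r
I = 0 (I = 0**2 = 0)
A(o, a) = 0
A(B(O, D(-1, (6 - 1)*5)), -62) - 1*(-2966) = 0 - 1*(-2966) = 0 + 2966 = 2966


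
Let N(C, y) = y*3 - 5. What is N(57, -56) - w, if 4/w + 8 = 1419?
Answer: -244107/1411 ≈ -173.00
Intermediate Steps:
N(C, y) = -5 + 3*y (N(C, y) = 3*y - 5 = -5 + 3*y)
w = 4/1411 (w = 4/(-8 + 1419) = 4/1411 ≈ 0.0028349)
N(57, -56) - w = (-5 + 3*(-56)) - 1*4/1411 = (-5 - 168) - 4/1411 = -173 - 4/1411 = -244107/1411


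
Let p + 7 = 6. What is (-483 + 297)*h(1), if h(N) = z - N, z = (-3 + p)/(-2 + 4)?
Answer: 558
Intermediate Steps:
p = -1 (p = -7 + 6 = -1)
z = -2 (z = (-3 - 1)/(-2 + 4) = -4/2 = -4*1/2 = -2)
h(N) = -2 - N
(-483 + 297)*h(1) = (-483 + 297)*(-2 - 1*1) = -186*(-2 - 1) = -186*(-3) = 558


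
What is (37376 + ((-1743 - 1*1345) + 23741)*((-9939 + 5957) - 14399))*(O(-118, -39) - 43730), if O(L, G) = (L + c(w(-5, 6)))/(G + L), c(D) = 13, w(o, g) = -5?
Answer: 2606045578340585/157 ≈ 1.6599e+13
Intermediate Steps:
O(L, G) = (13 + L)/(G + L) (O(L, G) = (L + 13)/(G + L) = (13 + L)/(G + L))
(37376 + ((-1743 - 1*1345) + 23741)*((-9939 + 5957) - 14399))*(O(-118, -39) - 43730) = (37376 + ((-1743 - 1*1345) + 23741)*((-9939 + 5957) - 14399))*((13 - 118)/(-39 - 118) - 43730) = (37376 + ((-1743 - 1345) + 23741)*(-3982 - 14399))*(-105/(-157) - 43730) = (37376 + (-3088 + 23741)*(-18381))*(-1/157*(-105) - 43730) = (37376 + 20653*(-18381))*(105/157 - 43730) = (37376 - 379622793)*(-6865505/157) = -379585417*(-6865505/157) = 2606045578340585/157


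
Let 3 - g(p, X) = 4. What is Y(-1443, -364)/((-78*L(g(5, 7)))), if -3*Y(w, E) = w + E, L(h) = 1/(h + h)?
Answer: 139/9 ≈ 15.444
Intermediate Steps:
g(p, X) = -1 (g(p, X) = 3 - 1*4 = 3 - 4 = -1)
L(h) = 1/(2*h)
Y(w, E) = -E/3 - w/3 (Y(w, E) = -(w + E)/3 = -(E + w)/3 = -E/3 - w/3)
Y(-1443, -364)/((-78*L(g(5, 7)))) = (-⅓*(-364) - ⅓*(-1443))/((-39/(-1))) = (364/3 + 481)/((-39*(-1))) = 1807/(3*((-78*(-½)))) = (1807/3)/39 = (1807/3)*(1/39) = 139/9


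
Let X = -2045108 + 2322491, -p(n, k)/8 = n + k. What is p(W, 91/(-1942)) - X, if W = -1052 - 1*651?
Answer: -256109625/971 ≈ -2.6376e+5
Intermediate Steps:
W = -1703 (W = -1052 - 651 = -1703)
p(n, k) = -8*k - 8*n (p(n, k) = -8*(n + k) = -8*(k + n) = -8*k - 8*n)
X = 277383
p(W, 91/(-1942)) - X = (-728/(-1942) - 8*(-1703)) - 1*277383 = (-728*(-1)/1942 + 13624) - 277383 = (-8*(-91/1942) + 13624) - 277383 = (364/971 + 13624) - 277383 = 13229268/971 - 277383 = -256109625/971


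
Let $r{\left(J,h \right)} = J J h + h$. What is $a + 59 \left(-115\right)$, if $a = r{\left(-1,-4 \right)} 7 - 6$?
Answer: $-6847$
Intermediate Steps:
$r{\left(J,h \right)} = h + h J^{2}$ ($r{\left(J,h \right)} = J^{2} h + h = h J^{2} + h = h + h J^{2}$)
$a = -62$ ($a = - 4 \left(1 + \left(-1\right)^{2}\right) 7 - 6 = - 4 \left(1 + 1\right) 7 - 6 = \left(-4\right) 2 \cdot 7 - 6 = \left(-8\right) 7 - 6 = -56 - 6 = -62$)
$a + 59 \left(-115\right) = -62 + 59 \left(-115\right) = -62 - 6785 = -6847$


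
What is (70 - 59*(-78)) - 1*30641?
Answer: -25969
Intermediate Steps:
(70 - 59*(-78)) - 1*30641 = (70 + 4602) - 30641 = 4672 - 30641 = -25969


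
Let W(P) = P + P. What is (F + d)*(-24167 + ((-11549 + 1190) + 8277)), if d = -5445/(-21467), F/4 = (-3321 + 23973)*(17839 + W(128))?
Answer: -842296147636113885/21467 ≈ -3.9237e+13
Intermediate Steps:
W(P) = 2*P
F = 1494791760 (F = 4*((-3321 + 23973)*(17839 + 2*128)) = 4*(20652*(17839 + 256)) = 4*(20652*18095) = 4*373697940 = 1494791760)
d = 5445/21467 (d = -5445*(-1/21467) = 5445/21467 ≈ 0.25364)
(F + d)*(-24167 + ((-11549 + 1190) + 8277)) = (1494791760 + 5445/21467)*(-24167 + ((-11549 + 1190) + 8277)) = 32088694717365*(-24167 + (-10359 + 8277))/21467 = 32088694717365*(-24167 - 2082)/21467 = (32088694717365/21467)*(-26249) = -842296147636113885/21467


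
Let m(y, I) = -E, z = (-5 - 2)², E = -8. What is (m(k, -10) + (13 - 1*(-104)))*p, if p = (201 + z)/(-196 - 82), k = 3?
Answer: -15625/139 ≈ -112.41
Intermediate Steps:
z = 49 (z = (-7)² = 49)
m(y, I) = 8 (m(y, I) = -1*(-8) = 8)
p = -125/139 (p = (201 + 49)/(-196 - 82) = 250/(-278) = 250*(-1/278) = -125/139 ≈ -0.89928)
(m(k, -10) + (13 - 1*(-104)))*p = (8 + (13 - 1*(-104)))*(-125/139) = (8 + (13 + 104))*(-125/139) = (8 + 117)*(-125/139) = 125*(-125/139) = -15625/139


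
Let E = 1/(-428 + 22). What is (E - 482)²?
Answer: 38295750249/164836 ≈ 2.3233e+5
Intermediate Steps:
E = -1/406 (E = 1/(-406) = -1/406 ≈ -0.0024631)
(E - 482)² = (-1/406 - 482)² = (-195693/406)² = 38295750249/164836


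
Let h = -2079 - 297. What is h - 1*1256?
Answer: -3632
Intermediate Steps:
h = -2376
h - 1*1256 = -2376 - 1*1256 = -2376 - 1256 = -3632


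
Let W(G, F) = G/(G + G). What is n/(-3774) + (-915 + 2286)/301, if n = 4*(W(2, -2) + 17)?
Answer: 2576542/567987 ≈ 4.5363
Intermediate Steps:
W(G, F) = ½ (W(G, F) = G/((2*G)) = (1/(2*G))*G = ½)
n = 70 (n = 4*(½ + 17) = 4*(35/2) = 70)
n/(-3774) + (-915 + 2286)/301 = 70/(-3774) + (-915 + 2286)/301 = 70*(-1/3774) + 1371*(1/301) = -35/1887 + 1371/301 = 2576542/567987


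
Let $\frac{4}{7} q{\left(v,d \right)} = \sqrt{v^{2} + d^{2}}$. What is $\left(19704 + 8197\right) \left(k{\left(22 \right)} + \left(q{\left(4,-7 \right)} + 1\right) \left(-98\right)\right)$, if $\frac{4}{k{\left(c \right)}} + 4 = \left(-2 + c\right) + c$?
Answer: $- \frac{51895860}{19} - \frac{9570043 \sqrt{65}}{2} \approx -4.1309 \cdot 10^{7}$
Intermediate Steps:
$k{\left(c \right)} = \frac{4}{-6 + 2 c}$ ($k{\left(c \right)} = \frac{4}{-4 + \left(\left(-2 + c\right) + c\right)} = \frac{4}{-4 + \left(-2 + 2 c\right)} = \frac{4}{-6 + 2 c}$)
$q{\left(v,d \right)} = \frac{7 \sqrt{d^{2} + v^{2}}}{4}$ ($q{\left(v,d \right)} = \frac{7 \sqrt{v^{2} + d^{2}}}{4} = \frac{7 \sqrt{d^{2} + v^{2}}}{4}$)
$\left(19704 + 8197\right) \left(k{\left(22 \right)} + \left(q{\left(4,-7 \right)} + 1\right) \left(-98\right)\right) = \left(19704 + 8197\right) \left(\frac{2}{-3 + 22} + \left(\frac{7 \sqrt{\left(-7\right)^{2} + 4^{2}}}{4} + 1\right) \left(-98\right)\right) = 27901 \left(\frac{2}{19} + \left(\frac{7 \sqrt{49 + 16}}{4} + 1\right) \left(-98\right)\right) = 27901 \left(2 \cdot \frac{1}{19} + \left(\frac{7 \sqrt{65}}{4} + 1\right) \left(-98\right)\right) = 27901 \left(\frac{2}{19} + \left(1 + \frac{7 \sqrt{65}}{4}\right) \left(-98\right)\right) = 27901 \left(\frac{2}{19} - \left(98 + \frac{343 \sqrt{65}}{2}\right)\right) = 27901 \left(- \frac{1860}{19} - \frac{343 \sqrt{65}}{2}\right) = - \frac{51895860}{19} - \frac{9570043 \sqrt{65}}{2}$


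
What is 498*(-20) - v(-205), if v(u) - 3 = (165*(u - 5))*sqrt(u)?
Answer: -9963 + 34650*I*sqrt(205) ≈ -9963.0 + 4.9611e+5*I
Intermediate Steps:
v(u) = 3 + sqrt(u)*(-825 + 165*u) (v(u) = 3 + (165*(u - 5))*sqrt(u) = 3 + (165*(-5 + u))*sqrt(u) = 3 + (-825 + 165*u)*sqrt(u) = 3 + sqrt(u)*(-825 + 165*u))
498*(-20) - v(-205) = 498*(-20) - (3 - 825*I*sqrt(205) + 165*(-205)**(3/2)) = -9960 - (3 - 825*I*sqrt(205) + 165*(-205*I*sqrt(205))) = -9960 - (3 - 825*I*sqrt(205) - 33825*I*sqrt(205)) = -9960 - (3 - 34650*I*sqrt(205)) = -9960 + (-3 + 34650*I*sqrt(205)) = -9963 + 34650*I*sqrt(205)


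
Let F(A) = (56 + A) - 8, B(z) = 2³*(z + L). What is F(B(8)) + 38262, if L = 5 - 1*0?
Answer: 38414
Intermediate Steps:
L = 5 (L = 5 + 0 = 5)
B(z) = 40 + 8*z (B(z) = 2³*(z + 5) = 8*(5 + z) = 40 + 8*z)
F(A) = 48 + A
F(B(8)) + 38262 = (48 + (40 + 8*8)) + 38262 = (48 + (40 + 64)) + 38262 = (48 + 104) + 38262 = 152 + 38262 = 38414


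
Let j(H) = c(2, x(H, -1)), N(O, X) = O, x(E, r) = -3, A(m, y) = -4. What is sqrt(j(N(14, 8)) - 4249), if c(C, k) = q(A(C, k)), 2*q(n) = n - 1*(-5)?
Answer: I*sqrt(16994)/2 ≈ 65.181*I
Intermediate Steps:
q(n) = 5/2 + n/2 (q(n) = (n - 1*(-5))/2 = (n + 5)/2 = (5 + n)/2 = 5/2 + n/2)
c(C, k) = 1/2 (c(C, k) = 5/2 + (1/2)*(-4) = 5/2 - 2 = 1/2)
j(H) = 1/2
sqrt(j(N(14, 8)) - 4249) = sqrt(1/2 - 4249) = sqrt(-8497/2) = I*sqrt(16994)/2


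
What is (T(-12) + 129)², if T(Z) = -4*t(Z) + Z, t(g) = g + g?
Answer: 45369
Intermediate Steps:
t(g) = 2*g
T(Z) = -7*Z (T(Z) = -8*Z + Z = -7*Z)
(T(-12) + 129)² = (-7*(-12) + 129)² = (84 + 129)² = 213² = 45369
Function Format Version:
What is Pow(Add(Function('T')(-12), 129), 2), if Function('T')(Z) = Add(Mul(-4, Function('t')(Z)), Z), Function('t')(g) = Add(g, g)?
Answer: 45369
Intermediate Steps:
Function('t')(g) = Mul(2, g)
Function('T')(Z) = Mul(-7, Z) (Function('T')(Z) = Add(Mul(-4, Mul(2, Z)), Z) = Add(Mul(-8, Z), Z) = Mul(-7, Z))
Pow(Add(Function('T')(-12), 129), 2) = Pow(Add(Mul(-7, -12), 129), 2) = Pow(Add(84, 129), 2) = Pow(213, 2) = 45369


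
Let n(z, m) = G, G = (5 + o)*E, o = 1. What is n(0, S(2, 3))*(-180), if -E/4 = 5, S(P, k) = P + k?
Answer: 21600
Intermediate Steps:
E = -20 (E = -4*5 = -20)
G = -120 (G = (5 + 1)*(-20) = 6*(-20) = -120)
n(z, m) = -120
n(0, S(2, 3))*(-180) = -120*(-180) = 21600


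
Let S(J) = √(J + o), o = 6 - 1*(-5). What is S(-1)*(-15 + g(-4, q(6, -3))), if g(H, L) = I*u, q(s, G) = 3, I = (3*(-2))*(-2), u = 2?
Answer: 9*√10 ≈ 28.461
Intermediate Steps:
o = 11 (o = 6 + 5 = 11)
I = 12 (I = -6*(-2) = 12)
S(J) = √(11 + J) (S(J) = √(J + 11) = √(11 + J))
g(H, L) = 24 (g(H, L) = 12*2 = 24)
S(-1)*(-15 + g(-4, q(6, -3))) = √(11 - 1)*(-15 + 24) = √10*9 = 9*√10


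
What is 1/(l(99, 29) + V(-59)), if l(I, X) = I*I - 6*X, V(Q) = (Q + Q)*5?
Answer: 1/9037 ≈ 0.00011066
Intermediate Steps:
V(Q) = 10*Q (V(Q) = (2*Q)*5 = 10*Q)
l(I, X) = I² - 6*X
1/(l(99, 29) + V(-59)) = 1/((99² - 6*29) + 10*(-59)) = 1/((9801 - 174) - 590) = 1/(9627 - 590) = 1/9037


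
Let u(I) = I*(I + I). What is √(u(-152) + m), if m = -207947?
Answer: 3*I*√17971 ≈ 402.17*I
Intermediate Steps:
u(I) = 2*I² (u(I) = I*(2*I) = 2*I²)
√(u(-152) + m) = √(2*(-152)² - 207947) = √(2*23104 - 207947) = √(46208 - 207947) = √(-161739) = 3*I*√17971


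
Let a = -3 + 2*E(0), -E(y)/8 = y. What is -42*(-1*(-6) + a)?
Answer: -126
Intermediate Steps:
E(y) = -8*y
a = -3 (a = -3 + 2*(-8*0) = -3 + 2*0 = -3 + 0 = -3)
-42*(-1*(-6) + a) = -42*(-1*(-6) - 3) = -42*(6 - 3) = -42*3 = -126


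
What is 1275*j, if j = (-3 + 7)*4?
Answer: 20400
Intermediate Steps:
j = 16 (j = 4*4 = 16)
1275*j = 1275*16 = 20400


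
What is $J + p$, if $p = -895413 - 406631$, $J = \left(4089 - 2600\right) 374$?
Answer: $-745158$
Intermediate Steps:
$J = 556886$ ($J = \left(4089 - 2600\right) 374 = 1489 \cdot 374 = 556886$)
$p = -1302044$ ($p = -895413 - 406631 = -1302044$)
$J + p = 556886 - 1302044 = -745158$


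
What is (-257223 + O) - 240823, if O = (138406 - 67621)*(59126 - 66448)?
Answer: -518785816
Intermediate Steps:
O = -518287770 (O = 70785*(-7322) = -518287770)
(-257223 + O) - 240823 = (-257223 - 518287770) - 240823 = -518544993 - 240823 = -518785816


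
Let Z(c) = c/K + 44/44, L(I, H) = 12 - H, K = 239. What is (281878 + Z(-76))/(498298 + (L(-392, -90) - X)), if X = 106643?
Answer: 67369005/93629923 ≈ 0.71952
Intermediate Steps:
Z(c) = 1 + c/239 (Z(c) = c/239 + 44/44 = c*(1/239) + 44*(1/44) = c/239 + 1 = 1 + c/239)
(281878 + Z(-76))/(498298 + (L(-392, -90) - X)) = (281878 + (1 + (1/239)*(-76)))/(498298 + ((12 - 1*(-90)) - 1*106643)) = (281878 + (1 - 76/239))/(498298 + ((12 + 90) - 106643)) = (281878 + 163/239)/(498298 + (102 - 106643)) = 67369005/(239*(498298 - 106541)) = (67369005/239)/391757 = (67369005/239)*(1/391757) = 67369005/93629923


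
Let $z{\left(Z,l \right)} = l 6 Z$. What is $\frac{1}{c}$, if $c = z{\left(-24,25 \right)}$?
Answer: $- \frac{1}{3600} \approx -0.00027778$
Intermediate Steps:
$z{\left(Z,l \right)} = 6 Z l$ ($z{\left(Z,l \right)} = 6 l Z = 6 Z l$)
$c = -3600$ ($c = 6 \left(-24\right) 25 = -3600$)
$\frac{1}{c} = \frac{1}{-3600} = - \frac{1}{3600}$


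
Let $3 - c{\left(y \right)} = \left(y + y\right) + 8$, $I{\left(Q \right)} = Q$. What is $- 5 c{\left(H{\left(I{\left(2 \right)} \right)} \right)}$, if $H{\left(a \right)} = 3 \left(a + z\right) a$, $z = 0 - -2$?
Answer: $265$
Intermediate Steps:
$z = 2$ ($z = 0 + 2 = 2$)
$H{\left(a \right)} = a \left(6 + 3 a\right)$ ($H{\left(a \right)} = 3 \left(a + 2\right) a = 3 \left(2 + a\right) a = \left(6 + 3 a\right) a = a \left(6 + 3 a\right)$)
$c{\left(y \right)} = -5 - 2 y$ ($c{\left(y \right)} = 3 - \left(\left(y + y\right) + 8\right) = 3 - \left(2 y + 8\right) = 3 - \left(8 + 2 y\right) = -5 - 2 y$)
$- 5 c{\left(H{\left(I{\left(2 \right)} \right)} \right)} = - 5 \left(-5 - 2 \cdot 3 \cdot 2 \left(2 + 2\right)\right) = - 5 \left(-5 - 2 \cdot 3 \cdot 2 \cdot 4\right) = - 5 \left(-5 - 48\right) = \left(-5\right) \left(-53\right) = 265$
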